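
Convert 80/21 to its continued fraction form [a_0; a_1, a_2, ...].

[3; 1, 4, 4]

Run the Euclidean algorithm on 80 and 21; the successive quotients are the partial quotients a_0, a_1, ... (each step inverts the fractional part left over by the previous one):
  80 = 3*21 + 17, so a_0 = 3.
  21 = 1*17 + 4, so a_1 = 1.
  17 = 4*4 + 1, so a_2 = 4.
  4 = 4*1 + 0, so a_3 = 4.
The remainder reaches 0 after 4 divisions, so the expansion has 4 partial quotients, read off in order.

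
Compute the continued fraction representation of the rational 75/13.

[5; 1, 3, 3]

Run the Euclidean algorithm on 75 and 13; the successive quotients are the partial quotients a_0, a_1, ... (each step inverts the fractional part left over by the previous one):
  75 = 5*13 + 10, so a_0 = 5.
  13 = 1*10 + 3, so a_1 = 1.
  10 = 3*3 + 1, so a_2 = 3.
  3 = 3*1 + 0, so a_3 = 3.
The remainder reaches 0 after 4 divisions, so the expansion has 4 partial quotients, read off in order.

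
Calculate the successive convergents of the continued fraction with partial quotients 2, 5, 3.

2/1, 11/5, 35/16

Using the convergent recurrence p_i = a_i*p_{i-1} + p_{i-2}, q_i = a_i*q_{i-1} + q_{i-2} with p_{-2}=0, p_{-1}=1, q_{-2}=1, q_{-1}=0:
  i=0: a_0=2, p_0 = 2*1 + 0 = 2, q_0 = 2*0 + 1 = 1.
  i=1: a_1=5, p_1 = 5*2 + 1 = 11, q_1 = 5*1 + 0 = 5.
  i=2: a_2=3, p_2 = 3*11 + 2 = 35, q_2 = 3*5 + 1 = 16.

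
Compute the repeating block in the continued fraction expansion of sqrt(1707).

Write x_i = (sqrt(1707) + m_i)/d_i with (m_0, d_0) = (0, 1). a_0 = floor(sqrt(1707)) = 41, since 41^2 = 1681 <= 1707 < 1764 = 42^2.
Iterate m_{i+1} = d_i*a_i - m_i, d_{i+1} = (1707 - m_{i+1}^2)/d_i, a_{i+1} = floor((a_0 + m_{i+1})/d_{i+1}):
  m_1 = 1*41 - 0 = 41, d_1 = (1707 - 41^2)/1 = 26/1 = 26, a_1 = floor((41 + 41)/26) = 3.
  m_2 = 26*3 - 41 = 37, d_2 = (1707 - 37^2)/26 = 338/26 = 13, a_2 = floor((41 + 37)/13) = 6.
  m_3 = 13*6 - 37 = 41, d_3 = (1707 - 41^2)/13 = 26/13 = 2, a_3 = floor((41 + 41)/2) = 41.
  m_4 = 2*41 - 41 = 41, d_4 = (1707 - 41^2)/2 = 26/2 = 13, a_4 = floor((41 + 41)/13) = 6.
  m_5 = 13*6 - 41 = 37, d_5 = (1707 - 37^2)/13 = 338/13 = 26, a_5 = floor((41 + 37)/26) = 3.
  m_6 = 26*3 - 37 = 41, d_6 = (1707 - 41^2)/26 = 26/26 = 1, a_6 = floor((41 + 41)/1) = 82.
  m_7 = 1*82 - 41 = 41, d_7 = (1707 - 41^2)/1 = 26/1 = 26: (m_7, d_7) = (m_1, d_1) = (41, 26), so from here the quotients repeat a_1, ..., a_6; the period length is 6.
Hence the expansion of sqrt(1707) is a_0 = 41 followed by the repeating block 3, 6, 41, 6, 3, 82 (period 6).

[41; (3, 6, 41, 6, 3, 82)]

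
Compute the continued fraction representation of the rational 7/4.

[1; 1, 3]

Run the Euclidean algorithm on 7 and 4; the successive quotients are the partial quotients a_0, a_1, ... (each step inverts the fractional part left over by the previous one):
  7 = 1*4 + 3, so a_0 = 1.
  4 = 1*3 + 1, so a_1 = 1.
  3 = 3*1 + 0, so a_2 = 3.
The remainder reaches 0 after 3 divisions, so the expansion has 3 partial quotients, read off in order.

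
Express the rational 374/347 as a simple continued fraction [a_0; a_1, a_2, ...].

Run the Euclidean algorithm on 374 and 347; the successive quotients are the partial quotients a_0, a_1, ... (each step inverts the fractional part left over by the previous one):
  374 = 1*347 + 27, so a_0 = 1.
  347 = 12*27 + 23, so a_1 = 12.
  27 = 1*23 + 4, so a_2 = 1.
  23 = 5*4 + 3, so a_3 = 5.
  4 = 1*3 + 1, so a_4 = 1.
  3 = 3*1 + 0, so a_5 = 3.
The remainder reaches 0 after 6 divisions, so the expansion has 6 partial quotients, read off in order.

[1; 12, 1, 5, 1, 3]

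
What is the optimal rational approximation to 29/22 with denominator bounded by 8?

Expand x = 29/22 as a continued fraction with the Euclidean algorithm:
  29 = 1*22 + 7, so a_0 = 1.
  22 = 3*7 + 1, so a_1 = 3.
  7 = 7*1 + 0, so a_2 = 7.
so x = [1; 3, 7].
Convergents (p_i = a_i*p_{i-1} + p_{i-2}, q_i = a_i*q_{i-1} + q_{i-2} with p_{-2}=0, p_{-1}=1, q_{-2}=1, q_{-1}=0), until the denominator exceeds 8:
  i=0: a_0=1, p_0 = 1*1 + 0 = 1, q_0 = 1*0 + 1 = 1.
  i=1: a_1=3, p_1 = 3*1 + 1 = 4, q_1 = 3*1 + 0 = 3.
  i=2: a_2=7, p_2 = 7*4 + 1 = 29, q_2 = 7*3 + 1 = 22.
q_2 = 22 > 8, so the last convergent with denominator <= 8 is p_1/q_1 = 4/3.
The closest fraction with denominator <= 8 is either p_1/q_1 or the intermediate fraction (k*p_1 + p_0)/(k*q_1 + q_0) with the largest k >= 1 whose denominator stays <= 8; these approach x as k grows, and every other convergent or intermediate fraction in range is farther away.
Largest k: floor((8 - q_0)/q_1) = floor((8 - 1)/3) = 2.
That gives (2*4 + 1)/(2*3 + 1) = 9/7.
Compare the errors: |x - 4/3| = |29*3 - 4*22|/(22*3) = 1/66, and |x - 9/7| = |29*7 - 9*22|/(22*7) = 5/154.
Cross-multiplying, 1*154 = 154 < 330 = 5*66, so 1/66 is smaller: the convergent 4/3 is closer to x than 9/7.

4/3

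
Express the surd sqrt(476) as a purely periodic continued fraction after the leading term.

[21; (1, 4, 2, 10, 2, 4, 1, 42)]

Write x_i = (sqrt(476) + m_i)/d_i with (m_0, d_0) = (0, 1). a_0 = floor(sqrt(476)) = 21, since 21^2 = 441 <= 476 < 484 = 22^2.
Iterate m_{i+1} = d_i*a_i - m_i, d_{i+1} = (476 - m_{i+1}^2)/d_i, a_{i+1} = floor((a_0 + m_{i+1})/d_{i+1}):
  m_1 = 1*21 - 0 = 21, d_1 = (476 - 21^2)/1 = 35/1 = 35, a_1 = floor((21 + 21)/35) = 1.
  m_2 = 35*1 - 21 = 14, d_2 = (476 - 14^2)/35 = 280/35 = 8, a_2 = floor((21 + 14)/8) = 4.
  m_3 = 8*4 - 14 = 18, d_3 = (476 - 18^2)/8 = 152/8 = 19, a_3 = floor((21 + 18)/19) = 2.
  m_4 = 19*2 - 18 = 20, d_4 = (476 - 20^2)/19 = 76/19 = 4, a_4 = floor((21 + 20)/4) = 10.
  m_5 = 4*10 - 20 = 20, d_5 = (476 - 20^2)/4 = 76/4 = 19, a_5 = floor((21 + 20)/19) = 2.
  m_6 = 19*2 - 20 = 18, d_6 = (476 - 18^2)/19 = 152/19 = 8, a_6 = floor((21 + 18)/8) = 4.
  m_7 = 8*4 - 18 = 14, d_7 = (476 - 14^2)/8 = 280/8 = 35, a_7 = floor((21 + 14)/35) = 1.
  m_8 = 35*1 - 14 = 21, d_8 = (476 - 21^2)/35 = 35/35 = 1, a_8 = floor((21 + 21)/1) = 42.
  m_9 = 1*42 - 21 = 21, d_9 = (476 - 21^2)/1 = 35/1 = 35: (m_9, d_9) = (m_1, d_1) = (21, 35), so from here the quotients repeat a_1, ..., a_8; the period length is 8.
Hence the expansion of sqrt(476) is a_0 = 21 followed by the repeating block 1, 4, 2, 10, 2, 4, 1, 42 (period 8).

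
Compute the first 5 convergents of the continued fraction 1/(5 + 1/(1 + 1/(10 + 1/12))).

Using the convergent recurrence p_i = a_i*p_{i-1} + p_{i-2}, q_i = a_i*q_{i-1} + q_{i-2} with p_{-2}=0, p_{-1}=1, q_{-2}=1, q_{-1}=0:
  i=0: a_0=0, p_0 = 0*1 + 0 = 0, q_0 = 0*0 + 1 = 1.
  i=1: a_1=5, p_1 = 5*0 + 1 = 1, q_1 = 5*1 + 0 = 5.
  i=2: a_2=1, p_2 = 1*1 + 0 = 1, q_2 = 1*5 + 1 = 6.
  i=3: a_3=10, p_3 = 10*1 + 1 = 11, q_3 = 10*6 + 5 = 65.
  i=4: a_4=12, p_4 = 12*11 + 1 = 133, q_4 = 12*65 + 6 = 786.

0/1, 1/5, 1/6, 11/65, 133/786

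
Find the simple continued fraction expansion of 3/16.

[0; 5, 3]

Run the Euclidean algorithm on 3 and 16; the successive quotients are the partial quotients a_0, a_1, ... (each step inverts the fractional part left over by the previous one):
  3 = 0*16 + 3, so a_0 = 0.
  16 = 5*3 + 1, so a_1 = 5.
  3 = 3*1 + 0, so a_2 = 3.
The remainder reaches 0 after 3 divisions, so the expansion has 3 partial quotients, read off in order.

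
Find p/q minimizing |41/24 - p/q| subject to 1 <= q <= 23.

Expand x = 41/24 as a continued fraction with the Euclidean algorithm:
  41 = 1*24 + 17, so a_0 = 1.
  24 = 1*17 + 7, so a_1 = 1.
  17 = 2*7 + 3, so a_2 = 2.
  7 = 2*3 + 1, so a_3 = 2.
  3 = 3*1 + 0, so a_4 = 3.
so x = [1; 1, 2, 2, 3].
Convergents (p_i = a_i*p_{i-1} + p_{i-2}, q_i = a_i*q_{i-1} + q_{i-2} with p_{-2}=0, p_{-1}=1, q_{-2}=1, q_{-1}=0), until the denominator exceeds 23:
  i=0: a_0=1, p_0 = 1*1 + 0 = 1, q_0 = 1*0 + 1 = 1.
  i=1: a_1=1, p_1 = 1*1 + 1 = 2, q_1 = 1*1 + 0 = 1.
  i=2: a_2=2, p_2 = 2*2 + 1 = 5, q_2 = 2*1 + 1 = 3.
  i=3: a_3=2, p_3 = 2*5 + 2 = 12, q_3 = 2*3 + 1 = 7.
  i=4: a_4=3, p_4 = 3*12 + 5 = 41, q_4 = 3*7 + 3 = 24.
q_4 = 24 > 23, so the last convergent with denominator <= 23 is p_3/q_3 = 12/7.
The closest fraction with denominator <= 23 is either p_3/q_3 or the intermediate fraction (k*p_3 + p_2)/(k*q_3 + q_2) with the largest k >= 1 whose denominator stays <= 23; these approach x as k grows, and every other convergent or intermediate fraction in range is farther away.
Largest k: floor((23 - q_2)/q_3) = floor((23 - 3)/7) = 2.
That gives (2*12 + 5)/(2*7 + 3) = 29/17.
Compare the errors: |x - 12/7| = |41*7 - 12*24|/(24*7) = 1/168, and |x - 29/17| = |41*17 - 29*24|/(24*17) = 1/408.
Cross-multiplying, 1*168 = 168 < 408 = 1*408, so 1/408 is smaller: the intermediate fraction 29/17 is closer to x than 12/7.

29/17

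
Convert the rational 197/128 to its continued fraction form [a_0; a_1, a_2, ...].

Run the Euclidean algorithm on 197 and 128; the successive quotients are the partial quotients a_0, a_1, ... (each step inverts the fractional part left over by the previous one):
  197 = 1*128 + 69, so a_0 = 1.
  128 = 1*69 + 59, so a_1 = 1.
  69 = 1*59 + 10, so a_2 = 1.
  59 = 5*10 + 9, so a_3 = 5.
  10 = 1*9 + 1, so a_4 = 1.
  9 = 9*1 + 0, so a_5 = 9.
The remainder reaches 0 after 6 divisions, so the expansion has 6 partial quotients, read off in order.

[1; 1, 1, 5, 1, 9]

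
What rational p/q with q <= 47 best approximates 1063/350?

82/27

Expand x = 1063/350 as a continued fraction with the Euclidean algorithm:
  1063 = 3*350 + 13, so a_0 = 3.
  350 = 26*13 + 12, so a_1 = 26.
  13 = 1*12 + 1, so a_2 = 1.
  12 = 12*1 + 0, so a_3 = 12.
so x = [3; 26, 1, 12].
Convergents (p_i = a_i*p_{i-1} + p_{i-2}, q_i = a_i*q_{i-1} + q_{i-2} with p_{-2}=0, p_{-1}=1, q_{-2}=1, q_{-1}=0), until the denominator exceeds 47:
  i=0: a_0=3, p_0 = 3*1 + 0 = 3, q_0 = 3*0 + 1 = 1.
  i=1: a_1=26, p_1 = 26*3 + 1 = 79, q_1 = 26*1 + 0 = 26.
  i=2: a_2=1, p_2 = 1*79 + 3 = 82, q_2 = 1*26 + 1 = 27.
  i=3: a_3=12, p_3 = 12*82 + 79 = 1063, q_3 = 12*27 + 26 = 350.
q_3 = 350 > 47, so the last convergent with denominator <= 47 is p_2/q_2 = 82/27.
The closest fraction with denominator <= 47 is either p_2/q_2 or the intermediate fraction (k*p_2 + p_1)/(k*q_2 + q_1) with the largest k >= 1 whose denominator stays <= 47; these approach x as k grows, and every other convergent or intermediate fraction in range is farther away.
Largest k: floor((47 - q_1)/q_2) = floor((47 - 26)/27) = 0.
Since k = 0, no intermediate fraction beyond p_2/q_2 has denominator <= 47, so the convergent 82/27 is the closest (its error is |1063*27 - 82*350|/(350*27) = 1/9450).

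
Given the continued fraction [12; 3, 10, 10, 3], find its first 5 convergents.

Using the convergent recurrence p_i = a_i*p_{i-1} + p_{i-2}, q_i = a_i*q_{i-1} + q_{i-2} with p_{-2}=0, p_{-1}=1, q_{-2}=1, q_{-1}=0:
  i=0: a_0=12, p_0 = 12*1 + 0 = 12, q_0 = 12*0 + 1 = 1.
  i=1: a_1=3, p_1 = 3*12 + 1 = 37, q_1 = 3*1 + 0 = 3.
  i=2: a_2=10, p_2 = 10*37 + 12 = 382, q_2 = 10*3 + 1 = 31.
  i=3: a_3=10, p_3 = 10*382 + 37 = 3857, q_3 = 10*31 + 3 = 313.
  i=4: a_4=3, p_4 = 3*3857 + 382 = 11953, q_4 = 3*313 + 31 = 970.

12/1, 37/3, 382/31, 3857/313, 11953/970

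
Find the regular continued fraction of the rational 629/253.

Run the Euclidean algorithm on 629 and 253; the successive quotients are the partial quotients a_0, a_1, ... (each step inverts the fractional part left over by the previous one):
  629 = 2*253 + 123, so a_0 = 2.
  253 = 2*123 + 7, so a_1 = 2.
  123 = 17*7 + 4, so a_2 = 17.
  7 = 1*4 + 3, so a_3 = 1.
  4 = 1*3 + 1, so a_4 = 1.
  3 = 3*1 + 0, so a_5 = 3.
The remainder reaches 0 after 6 divisions, so the expansion has 6 partial quotients, read off in order.

[2; 2, 17, 1, 1, 3]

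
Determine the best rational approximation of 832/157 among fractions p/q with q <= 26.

Expand x = 832/157 as a continued fraction with the Euclidean algorithm:
  832 = 5*157 + 47, so a_0 = 5.
  157 = 3*47 + 16, so a_1 = 3.
  47 = 2*16 + 15, so a_2 = 2.
  16 = 1*15 + 1, so a_3 = 1.
  15 = 15*1 + 0, so a_4 = 15.
so x = [5; 3, 2, 1, 15].
Convergents (p_i = a_i*p_{i-1} + p_{i-2}, q_i = a_i*q_{i-1} + q_{i-2} with p_{-2}=0, p_{-1}=1, q_{-2}=1, q_{-1}=0), until the denominator exceeds 26:
  i=0: a_0=5, p_0 = 5*1 + 0 = 5, q_0 = 5*0 + 1 = 1.
  i=1: a_1=3, p_1 = 3*5 + 1 = 16, q_1 = 3*1 + 0 = 3.
  i=2: a_2=2, p_2 = 2*16 + 5 = 37, q_2 = 2*3 + 1 = 7.
  i=3: a_3=1, p_3 = 1*37 + 16 = 53, q_3 = 1*7 + 3 = 10.
  i=4: a_4=15, p_4 = 15*53 + 37 = 832, q_4 = 15*10 + 7 = 157.
q_4 = 157 > 26, so the last convergent with denominator <= 26 is p_3/q_3 = 53/10.
The closest fraction with denominator <= 26 is either p_3/q_3 or the intermediate fraction (k*p_3 + p_2)/(k*q_3 + q_2) with the largest k >= 1 whose denominator stays <= 26; these approach x as k grows, and every other convergent or intermediate fraction in range is farther away.
Largest k: floor((26 - q_2)/q_3) = floor((26 - 7)/10) = 1.
That gives (1*53 + 37)/(1*10 + 7) = 90/17.
Compare the errors: |x - 53/10| = |832*10 - 53*157|/(157*10) = 1/1570, and |x - 90/17| = |832*17 - 90*157|/(157*17) = 14/2669.
Cross-multiplying, 1*2669 = 2669 < 21980 = 14*1570, so 1/1570 is smaller: the convergent 53/10 is closer to x than 90/17.

53/10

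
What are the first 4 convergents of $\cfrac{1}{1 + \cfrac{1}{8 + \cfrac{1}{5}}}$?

0/1, 1/1, 8/9, 41/46

Using the convergent recurrence p_i = a_i*p_{i-1} + p_{i-2}, q_i = a_i*q_{i-1} + q_{i-2} with p_{-2}=0, p_{-1}=1, q_{-2}=1, q_{-1}=0:
  i=0: a_0=0, p_0 = 0*1 + 0 = 0, q_0 = 0*0 + 1 = 1.
  i=1: a_1=1, p_1 = 1*0 + 1 = 1, q_1 = 1*1 + 0 = 1.
  i=2: a_2=8, p_2 = 8*1 + 0 = 8, q_2 = 8*1 + 1 = 9.
  i=3: a_3=5, p_3 = 5*8 + 1 = 41, q_3 = 5*9 + 1 = 46.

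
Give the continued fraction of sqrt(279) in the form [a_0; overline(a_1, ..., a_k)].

Write x_i = (sqrt(279) + m_i)/d_i with (m_0, d_0) = (0, 1). a_0 = floor(sqrt(279)) = 16, since 16^2 = 256 <= 279 < 289 = 17^2.
Iterate m_{i+1} = d_i*a_i - m_i, d_{i+1} = (279 - m_{i+1}^2)/d_i, a_{i+1} = floor((a_0 + m_{i+1})/d_{i+1}):
  m_1 = 1*16 - 0 = 16, d_1 = (279 - 16^2)/1 = 23/1 = 23, a_1 = floor((16 + 16)/23) = 1.
  m_2 = 23*1 - 16 = 7, d_2 = (279 - 7^2)/23 = 230/23 = 10, a_2 = floor((16 + 7)/10) = 2.
  m_3 = 10*2 - 7 = 13, d_3 = (279 - 13^2)/10 = 110/10 = 11, a_3 = floor((16 + 13)/11) = 2.
  m_4 = 11*2 - 13 = 9, d_4 = (279 - 9^2)/11 = 198/11 = 18, a_4 = floor((16 + 9)/18) = 1.
  m_5 = 18*1 - 9 = 9, d_5 = (279 - 9^2)/18 = 198/18 = 11, a_5 = floor((16 + 9)/11) = 2.
  m_6 = 11*2 - 9 = 13, d_6 = (279 - 13^2)/11 = 110/11 = 10, a_6 = floor((16 + 13)/10) = 2.
  m_7 = 10*2 - 13 = 7, d_7 = (279 - 7^2)/10 = 230/10 = 23, a_7 = floor((16 + 7)/23) = 1.
  m_8 = 23*1 - 7 = 16, d_8 = (279 - 16^2)/23 = 23/23 = 1, a_8 = floor((16 + 16)/1) = 32.
  m_9 = 1*32 - 16 = 16, d_9 = (279 - 16^2)/1 = 23/1 = 23: (m_9, d_9) = (m_1, d_1) = (16, 23), so from here the quotients repeat a_1, ..., a_8; the period length is 8.
Hence the expansion of sqrt(279) is a_0 = 16 followed by the repeating block 1, 2, 2, 1, 2, 2, 1, 32 (period 8).

[16; overline(1, 2, 2, 1, 2, 2, 1, 32)]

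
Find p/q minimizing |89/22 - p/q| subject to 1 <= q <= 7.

4/1

Expand x = 89/22 as a continued fraction with the Euclidean algorithm:
  89 = 4*22 + 1, so a_0 = 4.
  22 = 22*1 + 0, so a_1 = 22.
so x = [4; 22].
Convergents (p_i = a_i*p_{i-1} + p_{i-2}, q_i = a_i*q_{i-1} + q_{i-2} with p_{-2}=0, p_{-1}=1, q_{-2}=1, q_{-1}=0), until the denominator exceeds 7:
  i=0: a_0=4, p_0 = 4*1 + 0 = 4, q_0 = 4*0 + 1 = 1.
  i=1: a_1=22, p_1 = 22*4 + 1 = 89, q_1 = 22*1 + 0 = 22.
q_1 = 22 > 7, so the last convergent with denominator <= 7 is p_0/q_0 = 4/1.
The closest fraction with denominator <= 7 is either p_0/q_0 or the intermediate fraction (k*p_0 + p_{-1})/(k*q_0 + q_{-1}) with the largest k >= 1 whose denominator stays <= 7; these approach x as k grows, and every other convergent or intermediate fraction in range is farther away.
Largest k: floor((7 - q_{-1})/q_0) = floor((7 - 0)/1) = 7 (using the seeds p_{-1} = 1, q_{-1} = 0).
That gives (7*4 + 1)/(7*1 + 0) = 29/7.
Compare the errors: |x - 4/1| = |89*1 - 4*22|/(22*1) = 1/22, and |x - 29/7| = |89*7 - 29*22|/(22*7) = 15/154.
Cross-multiplying, 1*154 = 154 < 330 = 15*22, so 1/22 is smaller: the convergent 4/1 is closer to x than 29/7.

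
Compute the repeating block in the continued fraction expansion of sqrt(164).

Write x_i = (sqrt(164) + m_i)/d_i with (m_0, d_0) = (0, 1). a_0 = floor(sqrt(164)) = 12, since 12^2 = 144 <= 164 < 169 = 13^2.
Iterate m_{i+1} = d_i*a_i - m_i, d_{i+1} = (164 - m_{i+1}^2)/d_i, a_{i+1} = floor((a_0 + m_{i+1})/d_{i+1}):
  m_1 = 1*12 - 0 = 12, d_1 = (164 - 12^2)/1 = 20/1 = 20, a_1 = floor((12 + 12)/20) = 1.
  m_2 = 20*1 - 12 = 8, d_2 = (164 - 8^2)/20 = 100/20 = 5, a_2 = floor((12 + 8)/5) = 4.
  m_3 = 5*4 - 8 = 12, d_3 = (164 - 12^2)/5 = 20/5 = 4, a_3 = floor((12 + 12)/4) = 6.
  m_4 = 4*6 - 12 = 12, d_4 = (164 - 12^2)/4 = 20/4 = 5, a_4 = floor((12 + 12)/5) = 4.
  m_5 = 5*4 - 12 = 8, d_5 = (164 - 8^2)/5 = 100/5 = 20, a_5 = floor((12 + 8)/20) = 1.
  m_6 = 20*1 - 8 = 12, d_6 = (164 - 12^2)/20 = 20/20 = 1, a_6 = floor((12 + 12)/1) = 24.
  m_7 = 1*24 - 12 = 12, d_7 = (164 - 12^2)/1 = 20/1 = 20: (m_7, d_7) = (m_1, d_1) = (12, 20), so from here the quotients repeat a_1, ..., a_6; the period length is 6.
Hence the expansion of sqrt(164) is a_0 = 12 followed by the repeating block 1, 4, 6, 4, 1, 24 (period 6).

[12; (1, 4, 6, 4, 1, 24)]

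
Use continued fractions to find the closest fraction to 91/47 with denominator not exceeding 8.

Expand x = 91/47 as a continued fraction with the Euclidean algorithm:
  91 = 1*47 + 44, so a_0 = 1.
  47 = 1*44 + 3, so a_1 = 1.
  44 = 14*3 + 2, so a_2 = 14.
  3 = 1*2 + 1, so a_3 = 1.
  2 = 2*1 + 0, so a_4 = 2.
so x = [1; 1, 14, 1, 2].
Convergents (p_i = a_i*p_{i-1} + p_{i-2}, q_i = a_i*q_{i-1} + q_{i-2} with p_{-2}=0, p_{-1}=1, q_{-2}=1, q_{-1}=0), until the denominator exceeds 8:
  i=0: a_0=1, p_0 = 1*1 + 0 = 1, q_0 = 1*0 + 1 = 1.
  i=1: a_1=1, p_1 = 1*1 + 1 = 2, q_1 = 1*1 + 0 = 1.
  i=2: a_2=14, p_2 = 14*2 + 1 = 29, q_2 = 14*1 + 1 = 15.
q_2 = 15 > 8, so the last convergent with denominator <= 8 is p_1/q_1 = 2/1.
The closest fraction with denominator <= 8 is either p_1/q_1 or the intermediate fraction (k*p_1 + p_0)/(k*q_1 + q_0) with the largest k >= 1 whose denominator stays <= 8; these approach x as k grows, and every other convergent or intermediate fraction in range is farther away.
Largest k: floor((8 - q_0)/q_1) = floor((8 - 1)/1) = 7.
That gives (7*2 + 1)/(7*1 + 1) = 15/8.
Compare the errors: |x - 2/1| = |91*1 - 2*47|/(47*1) = 3/47, and |x - 15/8| = |91*8 - 15*47|/(47*8) = 23/376.
Cross-multiplying, 23*47 = 1081 < 1128 = 3*376, so 23/376 is smaller: the intermediate fraction 15/8 is closer to x than 2/1.

15/8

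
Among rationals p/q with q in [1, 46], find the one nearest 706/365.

Expand x = 706/365 as a continued fraction with the Euclidean algorithm:
  706 = 1*365 + 341, so a_0 = 1.
  365 = 1*341 + 24, so a_1 = 1.
  341 = 14*24 + 5, so a_2 = 14.
  24 = 4*5 + 4, so a_3 = 4.
  5 = 1*4 + 1, so a_4 = 1.
  4 = 4*1 + 0, so a_5 = 4.
so x = [1; 1, 14, 4, 1, 4].
Convergents (p_i = a_i*p_{i-1} + p_{i-2}, q_i = a_i*q_{i-1} + q_{i-2} with p_{-2}=0, p_{-1}=1, q_{-2}=1, q_{-1}=0), until the denominator exceeds 46:
  i=0: a_0=1, p_0 = 1*1 + 0 = 1, q_0 = 1*0 + 1 = 1.
  i=1: a_1=1, p_1 = 1*1 + 1 = 2, q_1 = 1*1 + 0 = 1.
  i=2: a_2=14, p_2 = 14*2 + 1 = 29, q_2 = 14*1 + 1 = 15.
  i=3: a_3=4, p_3 = 4*29 + 2 = 118, q_3 = 4*15 + 1 = 61.
q_3 = 61 > 46, so the last convergent with denominator <= 46 is p_2/q_2 = 29/15.
The closest fraction with denominator <= 46 is either p_2/q_2 or the intermediate fraction (k*p_2 + p_1)/(k*q_2 + q_1) with the largest k >= 1 whose denominator stays <= 46; these approach x as k grows, and every other convergent or intermediate fraction in range is farther away.
Largest k: floor((46 - q_1)/q_2) = floor((46 - 1)/15) = 3.
That gives (3*29 + 2)/(3*15 + 1) = 89/46.
Compare the errors: |x - 29/15| = |706*15 - 29*365|/(365*15) = 5/5475, and |x - 89/46| = |706*46 - 89*365|/(365*46) = 9/16790.
Cross-multiplying, 9*5475 = 49275 < 83950 = 5*16790, so 9/16790 is smaller: the intermediate fraction 89/46 is closer to x than 29/15.

89/46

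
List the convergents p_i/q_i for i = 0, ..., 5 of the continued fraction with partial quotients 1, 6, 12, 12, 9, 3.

1/1, 7/6, 85/73, 1027/882, 9328/8011, 29011/24915

Using the convergent recurrence p_i = a_i*p_{i-1} + p_{i-2}, q_i = a_i*q_{i-1} + q_{i-2} with p_{-2}=0, p_{-1}=1, q_{-2}=1, q_{-1}=0:
  i=0: a_0=1, p_0 = 1*1 + 0 = 1, q_0 = 1*0 + 1 = 1.
  i=1: a_1=6, p_1 = 6*1 + 1 = 7, q_1 = 6*1 + 0 = 6.
  i=2: a_2=12, p_2 = 12*7 + 1 = 85, q_2 = 12*6 + 1 = 73.
  i=3: a_3=12, p_3 = 12*85 + 7 = 1027, q_3 = 12*73 + 6 = 882.
  i=4: a_4=9, p_4 = 9*1027 + 85 = 9328, q_4 = 9*882 + 73 = 8011.
  i=5: a_5=3, p_5 = 3*9328 + 1027 = 29011, q_5 = 3*8011 + 882 = 24915.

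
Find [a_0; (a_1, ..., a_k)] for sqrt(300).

Write x_i = (sqrt(300) + m_i)/d_i with (m_0, d_0) = (0, 1). a_0 = floor(sqrt(300)) = 17, since 17^2 = 289 <= 300 < 324 = 18^2.
Iterate m_{i+1} = d_i*a_i - m_i, d_{i+1} = (300 - m_{i+1}^2)/d_i, a_{i+1} = floor((a_0 + m_{i+1})/d_{i+1}):
  m_1 = 1*17 - 0 = 17, d_1 = (300 - 17^2)/1 = 11/1 = 11, a_1 = floor((17 + 17)/11) = 3.
  m_2 = 11*3 - 17 = 16, d_2 = (300 - 16^2)/11 = 44/11 = 4, a_2 = floor((17 + 16)/4) = 8.
  m_3 = 4*8 - 16 = 16, d_3 = (300 - 16^2)/4 = 44/4 = 11, a_3 = floor((17 + 16)/11) = 3.
  m_4 = 11*3 - 16 = 17, d_4 = (300 - 17^2)/11 = 11/11 = 1, a_4 = floor((17 + 17)/1) = 34.
  m_5 = 1*34 - 17 = 17, d_5 = (300 - 17^2)/1 = 11/1 = 11: (m_5, d_5) = (m_1, d_1) = (17, 11), so from here the quotients repeat a_1, ..., a_4; the period length is 4.
Hence the expansion of sqrt(300) is a_0 = 17 followed by the repeating block 3, 8, 3, 34 (period 4).

[17; (3, 8, 3, 34)]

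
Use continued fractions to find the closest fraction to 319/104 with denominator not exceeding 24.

Expand x = 319/104 as a continued fraction with the Euclidean algorithm:
  319 = 3*104 + 7, so a_0 = 3.
  104 = 14*7 + 6, so a_1 = 14.
  7 = 1*6 + 1, so a_2 = 1.
  6 = 6*1 + 0, so a_3 = 6.
so x = [3; 14, 1, 6].
Convergents (p_i = a_i*p_{i-1} + p_{i-2}, q_i = a_i*q_{i-1} + q_{i-2} with p_{-2}=0, p_{-1}=1, q_{-2}=1, q_{-1}=0), until the denominator exceeds 24:
  i=0: a_0=3, p_0 = 3*1 + 0 = 3, q_0 = 3*0 + 1 = 1.
  i=1: a_1=14, p_1 = 14*3 + 1 = 43, q_1 = 14*1 + 0 = 14.
  i=2: a_2=1, p_2 = 1*43 + 3 = 46, q_2 = 1*14 + 1 = 15.
  i=3: a_3=6, p_3 = 6*46 + 43 = 319, q_3 = 6*15 + 14 = 104.
q_3 = 104 > 24, so the last convergent with denominator <= 24 is p_2/q_2 = 46/15.
The closest fraction with denominator <= 24 is either p_2/q_2 or the intermediate fraction (k*p_2 + p_1)/(k*q_2 + q_1) with the largest k >= 1 whose denominator stays <= 24; these approach x as k grows, and every other convergent or intermediate fraction in range is farther away.
Largest k: floor((24 - q_1)/q_2) = floor((24 - 14)/15) = 0.
Since k = 0, no intermediate fraction beyond p_2/q_2 has denominator <= 24, so the convergent 46/15 is the closest (its error is |319*15 - 46*104|/(104*15) = 1/1560).

46/15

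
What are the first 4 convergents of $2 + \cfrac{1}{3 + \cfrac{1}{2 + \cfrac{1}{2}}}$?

2/1, 7/3, 16/7, 39/17

Using the convergent recurrence p_i = a_i*p_{i-1} + p_{i-2}, q_i = a_i*q_{i-1} + q_{i-2} with p_{-2}=0, p_{-1}=1, q_{-2}=1, q_{-1}=0:
  i=0: a_0=2, p_0 = 2*1 + 0 = 2, q_0 = 2*0 + 1 = 1.
  i=1: a_1=3, p_1 = 3*2 + 1 = 7, q_1 = 3*1 + 0 = 3.
  i=2: a_2=2, p_2 = 2*7 + 2 = 16, q_2 = 2*3 + 1 = 7.
  i=3: a_3=2, p_3 = 2*16 + 7 = 39, q_3 = 2*7 + 3 = 17.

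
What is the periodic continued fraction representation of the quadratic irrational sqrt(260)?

[16; (8, 32)]

Write x_i = (sqrt(260) + m_i)/d_i with (m_0, d_0) = (0, 1). a_0 = floor(sqrt(260)) = 16, since 16^2 = 256 <= 260 < 289 = 17^2.
Iterate m_{i+1} = d_i*a_i - m_i, d_{i+1} = (260 - m_{i+1}^2)/d_i, a_{i+1} = floor((a_0 + m_{i+1})/d_{i+1}):
  m_1 = 1*16 - 0 = 16, d_1 = (260 - 16^2)/1 = 4/1 = 4, a_1 = floor((16 + 16)/4) = 8.
  m_2 = 4*8 - 16 = 16, d_2 = (260 - 16^2)/4 = 4/4 = 1, a_2 = floor((16 + 16)/1) = 32.
  m_3 = 1*32 - 16 = 16, d_3 = (260 - 16^2)/1 = 4/1 = 4: (m_3, d_3) = (m_1, d_1) = (16, 4), so from here the quotients repeat a_1, a_2; the period length is 2.
Hence the expansion of sqrt(260) is a_0 = 16 followed by the repeating block 8, 32 (period 2).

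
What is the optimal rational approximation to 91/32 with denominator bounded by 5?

14/5

Expand x = 91/32 as a continued fraction with the Euclidean algorithm:
  91 = 2*32 + 27, so a_0 = 2.
  32 = 1*27 + 5, so a_1 = 1.
  27 = 5*5 + 2, so a_2 = 5.
  5 = 2*2 + 1, so a_3 = 2.
  2 = 2*1 + 0, so a_4 = 2.
so x = [2; 1, 5, 2, 2].
Convergents (p_i = a_i*p_{i-1} + p_{i-2}, q_i = a_i*q_{i-1} + q_{i-2} with p_{-2}=0, p_{-1}=1, q_{-2}=1, q_{-1}=0), until the denominator exceeds 5:
  i=0: a_0=2, p_0 = 2*1 + 0 = 2, q_0 = 2*0 + 1 = 1.
  i=1: a_1=1, p_1 = 1*2 + 1 = 3, q_1 = 1*1 + 0 = 1.
  i=2: a_2=5, p_2 = 5*3 + 2 = 17, q_2 = 5*1 + 1 = 6.
q_2 = 6 > 5, so the last convergent with denominator <= 5 is p_1/q_1 = 3/1.
The closest fraction with denominator <= 5 is either p_1/q_1 or the intermediate fraction (k*p_1 + p_0)/(k*q_1 + q_0) with the largest k >= 1 whose denominator stays <= 5; these approach x as k grows, and every other convergent or intermediate fraction in range is farther away.
Largest k: floor((5 - q_0)/q_1) = floor((5 - 1)/1) = 4.
That gives (4*3 + 2)/(4*1 + 1) = 14/5.
Compare the errors: |x - 3/1| = |91*1 - 3*32|/(32*1) = 5/32, and |x - 14/5| = |91*5 - 14*32|/(32*5) = 7/160.
Cross-multiplying, 7*32 = 224 < 800 = 5*160, so 7/160 is smaller: the intermediate fraction 14/5 is closer to x than 3/1.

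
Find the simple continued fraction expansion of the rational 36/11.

Run the Euclidean algorithm on 36 and 11; the successive quotients are the partial quotients a_0, a_1, ... (each step inverts the fractional part left over by the previous one):
  36 = 3*11 + 3, so a_0 = 3.
  11 = 3*3 + 2, so a_1 = 3.
  3 = 1*2 + 1, so a_2 = 1.
  2 = 2*1 + 0, so a_3 = 2.
The remainder reaches 0 after 4 divisions, so the expansion has 4 partial quotients, read off in order.

[3; 3, 1, 2]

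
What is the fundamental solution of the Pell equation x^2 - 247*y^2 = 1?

(x, y) = (85292, 5427)

First expand sqrt(247) as a continued fraction. With x_i = (sqrt(247) + m_i)/d_i and (m_0, d_0) = (0, 1): a_0 = floor(sqrt(247)) = 15, since 15^2 = 225 <= 247 < 256 = 16^2.
Iterate m_{i+1} = d_i*a_i - m_i, d_{i+1} = (247 - m_{i+1}^2)/d_i, a_{i+1} = floor((a_0 + m_{i+1})/d_{i+1}):
  m_1 = 1*15 - 0 = 15, d_1 = (247 - 15^2)/1 = 22/1 = 22, a_1 = floor((15 + 15)/22) = 1.
  m_2 = 22*1 - 15 = 7, d_2 = (247 - 7^2)/22 = 198/22 = 9, a_2 = floor((15 + 7)/9) = 2.
  m_3 = 9*2 - 7 = 11, d_3 = (247 - 11^2)/9 = 126/9 = 14, a_3 = floor((15 + 11)/14) = 1.
  m_4 = 14*1 - 11 = 3, d_4 = (247 - 3^2)/14 = 238/14 = 17, a_4 = floor((15 + 3)/17) = 1.
  m_5 = 17*1 - 3 = 14, d_5 = (247 - 14^2)/17 = 51/17 = 3, a_5 = floor((15 + 14)/3) = 9.
  m_6 = 3*9 - 14 = 13, d_6 = (247 - 13^2)/3 = 78/3 = 26, a_6 = floor((15 + 13)/26) = 1.
  m_7 = 26*1 - 13 = 13, d_7 = (247 - 13^2)/26 = 78/26 = 3, a_7 = floor((15 + 13)/3) = 9.
  m_8 = 3*9 - 13 = 14, d_8 = (247 - 14^2)/3 = 51/3 = 17, a_8 = floor((15 + 14)/17) = 1.
  m_9 = 17*1 - 14 = 3, d_9 = (247 - 3^2)/17 = 238/17 = 14, a_9 = floor((15 + 3)/14) = 1.
  m_10 = 14*1 - 3 = 11, d_10 = (247 - 11^2)/14 = 126/14 = 9, a_10 = floor((15 + 11)/9) = 2.
  m_11 = 9*2 - 11 = 7, d_11 = (247 - 7^2)/9 = 198/9 = 22, a_11 = floor((15 + 7)/22) = 1.
  m_12 = 22*1 - 7 = 15, d_12 = (247 - 15^2)/22 = 22/22 = 1, a_12 = floor((15 + 15)/1) = 30.
  m_13 = 1*30 - 15 = 15, d_13 = (247 - 15^2)/1 = 22/1 = 22: (m_13, d_13) = (m_1, d_1) = (15, 22), so from here the quotients repeat a_1, ..., a_12; the period length is 12.
So sqrt(247) = [15; (1, 2, 1, 1, 9, 1, 9, 1, 1, 2, 1, 30)] with period length k = 12.
k is even, so the fundamental solution of x^2 - 247y^2 = 1 is (p_{k-1}, q_{k-1}) = (p_11, q_11); compute convergents through index 11.
Convergents (p_i = a_i*p_{i-1} + p_{i-2}, q_i = a_i*q_{i-1} + q_{i-2} with p_{-2}=0, p_{-1}=1, q_{-2}=1, q_{-1}=0):
  i=0: a_0=15, p_0 = 15*1 + 0 = 15, q_0 = 15*0 + 1 = 1.
  i=1: a_1=1, p_1 = 1*15 + 1 = 16, q_1 = 1*1 + 0 = 1.
  i=2: a_2=2, p_2 = 2*16 + 15 = 47, q_2 = 2*1 + 1 = 3.
  i=3: a_3=1, p_3 = 1*47 + 16 = 63, q_3 = 1*3 + 1 = 4.
  i=4: a_4=1, p_4 = 1*63 + 47 = 110, q_4 = 1*4 + 3 = 7.
  i=5: a_5=9, p_5 = 9*110 + 63 = 1053, q_5 = 9*7 + 4 = 67.
  i=6: a_6=1, p_6 = 1*1053 + 110 = 1163, q_6 = 1*67 + 7 = 74.
  i=7: a_7=9, p_7 = 9*1163 + 1053 = 11520, q_7 = 9*74 + 67 = 733.
  i=8: a_8=1, p_8 = 1*11520 + 1163 = 12683, q_8 = 1*733 + 74 = 807.
  i=9: a_9=1, p_9 = 1*12683 + 11520 = 24203, q_9 = 1*807 + 733 = 1540.
  i=10: a_10=2, p_10 = 2*24203 + 12683 = 61089, q_10 = 2*1540 + 807 = 3887.
  i=11: a_11=1, p_11 = 1*61089 + 24203 = 85292, q_11 = 1*3887 + 1540 = 5427.
Check: 85292^2 - 247*5427^2 = 7274725264 - 7274725263 = 1, so (x, y) = (85292, 5427) solves the equation, and by the theorem it is the least positive solution.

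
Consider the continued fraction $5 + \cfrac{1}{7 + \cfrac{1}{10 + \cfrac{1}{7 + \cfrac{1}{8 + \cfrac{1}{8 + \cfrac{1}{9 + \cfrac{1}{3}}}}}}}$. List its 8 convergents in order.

Using the convergent recurrence p_i = a_i*p_{i-1} + p_{i-2}, q_i = a_i*q_{i-1} + q_{i-2} with p_{-2}=0, p_{-1}=1, q_{-2}=1, q_{-1}=0:
  i=0: a_0=5, p_0 = 5*1 + 0 = 5, q_0 = 5*0 + 1 = 1.
  i=1: a_1=7, p_1 = 7*5 + 1 = 36, q_1 = 7*1 + 0 = 7.
  i=2: a_2=10, p_2 = 10*36 + 5 = 365, q_2 = 10*7 + 1 = 71.
  i=3: a_3=7, p_3 = 7*365 + 36 = 2591, q_3 = 7*71 + 7 = 504.
  i=4: a_4=8, p_4 = 8*2591 + 365 = 21093, q_4 = 8*504 + 71 = 4103.
  i=5: a_5=8, p_5 = 8*21093 + 2591 = 171335, q_5 = 8*4103 + 504 = 33328.
  i=6: a_6=9, p_6 = 9*171335 + 21093 = 1563108, q_6 = 9*33328 + 4103 = 304055.
  i=7: a_7=3, p_7 = 3*1563108 + 171335 = 4860659, q_7 = 3*304055 + 33328 = 945493.

5/1, 36/7, 365/71, 2591/504, 21093/4103, 171335/33328, 1563108/304055, 4860659/945493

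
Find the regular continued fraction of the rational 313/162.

Run the Euclidean algorithm on 313 and 162; the successive quotients are the partial quotients a_0, a_1, ... (each step inverts the fractional part left over by the previous one):
  313 = 1*162 + 151, so a_0 = 1.
  162 = 1*151 + 11, so a_1 = 1.
  151 = 13*11 + 8, so a_2 = 13.
  11 = 1*8 + 3, so a_3 = 1.
  8 = 2*3 + 2, so a_4 = 2.
  3 = 1*2 + 1, so a_5 = 1.
  2 = 2*1 + 0, so a_6 = 2.
The remainder reaches 0 after 7 divisions, so the expansion has 7 partial quotients, read off in order.

[1; 1, 13, 1, 2, 1, 2]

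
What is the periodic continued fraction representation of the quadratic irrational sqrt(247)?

Write x_i = (sqrt(247) + m_i)/d_i with (m_0, d_0) = (0, 1). a_0 = floor(sqrt(247)) = 15, since 15^2 = 225 <= 247 < 256 = 16^2.
Iterate m_{i+1} = d_i*a_i - m_i, d_{i+1} = (247 - m_{i+1}^2)/d_i, a_{i+1} = floor((a_0 + m_{i+1})/d_{i+1}):
  m_1 = 1*15 - 0 = 15, d_1 = (247 - 15^2)/1 = 22/1 = 22, a_1 = floor((15 + 15)/22) = 1.
  m_2 = 22*1 - 15 = 7, d_2 = (247 - 7^2)/22 = 198/22 = 9, a_2 = floor((15 + 7)/9) = 2.
  m_3 = 9*2 - 7 = 11, d_3 = (247 - 11^2)/9 = 126/9 = 14, a_3 = floor((15 + 11)/14) = 1.
  m_4 = 14*1 - 11 = 3, d_4 = (247 - 3^2)/14 = 238/14 = 17, a_4 = floor((15 + 3)/17) = 1.
  m_5 = 17*1 - 3 = 14, d_5 = (247 - 14^2)/17 = 51/17 = 3, a_5 = floor((15 + 14)/3) = 9.
  m_6 = 3*9 - 14 = 13, d_6 = (247 - 13^2)/3 = 78/3 = 26, a_6 = floor((15 + 13)/26) = 1.
  m_7 = 26*1 - 13 = 13, d_7 = (247 - 13^2)/26 = 78/26 = 3, a_7 = floor((15 + 13)/3) = 9.
  m_8 = 3*9 - 13 = 14, d_8 = (247 - 14^2)/3 = 51/3 = 17, a_8 = floor((15 + 14)/17) = 1.
  m_9 = 17*1 - 14 = 3, d_9 = (247 - 3^2)/17 = 238/17 = 14, a_9 = floor((15 + 3)/14) = 1.
  m_10 = 14*1 - 3 = 11, d_10 = (247 - 11^2)/14 = 126/14 = 9, a_10 = floor((15 + 11)/9) = 2.
  m_11 = 9*2 - 11 = 7, d_11 = (247 - 7^2)/9 = 198/9 = 22, a_11 = floor((15 + 7)/22) = 1.
  m_12 = 22*1 - 7 = 15, d_12 = (247 - 15^2)/22 = 22/22 = 1, a_12 = floor((15 + 15)/1) = 30.
  m_13 = 1*30 - 15 = 15, d_13 = (247 - 15^2)/1 = 22/1 = 22: (m_13, d_13) = (m_1, d_1) = (15, 22), so from here the quotients repeat a_1, ..., a_12; the period length is 12.
Hence the expansion of sqrt(247) is a_0 = 15 followed by the repeating block 1, 2, 1, 1, 9, 1, 9, 1, 1, 2, 1, 30 (period 12).

[15; (1, 2, 1, 1, 9, 1, 9, 1, 1, 2, 1, 30)]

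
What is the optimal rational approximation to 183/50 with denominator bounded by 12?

11/3

Expand x = 183/50 as a continued fraction with the Euclidean algorithm:
  183 = 3*50 + 33, so a_0 = 3.
  50 = 1*33 + 17, so a_1 = 1.
  33 = 1*17 + 16, so a_2 = 1.
  17 = 1*16 + 1, so a_3 = 1.
  16 = 16*1 + 0, so a_4 = 16.
so x = [3; 1, 1, 1, 16].
Convergents (p_i = a_i*p_{i-1} + p_{i-2}, q_i = a_i*q_{i-1} + q_{i-2} with p_{-2}=0, p_{-1}=1, q_{-2}=1, q_{-1}=0), until the denominator exceeds 12:
  i=0: a_0=3, p_0 = 3*1 + 0 = 3, q_0 = 3*0 + 1 = 1.
  i=1: a_1=1, p_1 = 1*3 + 1 = 4, q_1 = 1*1 + 0 = 1.
  i=2: a_2=1, p_2 = 1*4 + 3 = 7, q_2 = 1*1 + 1 = 2.
  i=3: a_3=1, p_3 = 1*7 + 4 = 11, q_3 = 1*2 + 1 = 3.
  i=4: a_4=16, p_4 = 16*11 + 7 = 183, q_4 = 16*3 + 2 = 50.
q_4 = 50 > 12, so the last convergent with denominator <= 12 is p_3/q_3 = 11/3.
The closest fraction with denominator <= 12 is either p_3/q_3 or the intermediate fraction (k*p_3 + p_2)/(k*q_3 + q_2) with the largest k >= 1 whose denominator stays <= 12; these approach x as k grows, and every other convergent or intermediate fraction in range is farther away.
Largest k: floor((12 - q_2)/q_3) = floor((12 - 2)/3) = 3.
That gives (3*11 + 7)/(3*3 + 2) = 40/11.
Compare the errors: |x - 11/3| = |183*3 - 11*50|/(50*3) = 1/150, and |x - 40/11| = |183*11 - 40*50|/(50*11) = 13/550.
Cross-multiplying, 1*550 = 550 < 1950 = 13*150, so 1/150 is smaller: the convergent 11/3 is closer to x than 40/11.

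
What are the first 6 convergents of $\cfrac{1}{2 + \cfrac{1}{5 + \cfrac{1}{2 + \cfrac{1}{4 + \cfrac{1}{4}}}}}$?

0/1, 1/2, 5/11, 11/24, 49/107, 207/452

Using the convergent recurrence p_i = a_i*p_{i-1} + p_{i-2}, q_i = a_i*q_{i-1} + q_{i-2} with p_{-2}=0, p_{-1}=1, q_{-2}=1, q_{-1}=0:
  i=0: a_0=0, p_0 = 0*1 + 0 = 0, q_0 = 0*0 + 1 = 1.
  i=1: a_1=2, p_1 = 2*0 + 1 = 1, q_1 = 2*1 + 0 = 2.
  i=2: a_2=5, p_2 = 5*1 + 0 = 5, q_2 = 5*2 + 1 = 11.
  i=3: a_3=2, p_3 = 2*5 + 1 = 11, q_3 = 2*11 + 2 = 24.
  i=4: a_4=4, p_4 = 4*11 + 5 = 49, q_4 = 4*24 + 11 = 107.
  i=5: a_5=4, p_5 = 4*49 + 11 = 207, q_5 = 4*107 + 24 = 452.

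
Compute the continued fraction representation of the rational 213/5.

Run the Euclidean algorithm on 213 and 5; the successive quotients are the partial quotients a_0, a_1, ... (each step inverts the fractional part left over by the previous one):
  213 = 42*5 + 3, so a_0 = 42.
  5 = 1*3 + 2, so a_1 = 1.
  3 = 1*2 + 1, so a_2 = 1.
  2 = 2*1 + 0, so a_3 = 2.
The remainder reaches 0 after 4 divisions, so the expansion has 4 partial quotients, read off in order.

[42; 1, 1, 2]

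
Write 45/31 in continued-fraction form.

[1; 2, 4, 1, 2]

Run the Euclidean algorithm on 45 and 31; the successive quotients are the partial quotients a_0, a_1, ... (each step inverts the fractional part left over by the previous one):
  45 = 1*31 + 14, so a_0 = 1.
  31 = 2*14 + 3, so a_1 = 2.
  14 = 4*3 + 2, so a_2 = 4.
  3 = 1*2 + 1, so a_3 = 1.
  2 = 2*1 + 0, so a_4 = 2.
The remainder reaches 0 after 5 divisions, so the expansion has 5 partial quotients, read off in order.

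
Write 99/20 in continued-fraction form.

Run the Euclidean algorithm on 99 and 20; the successive quotients are the partial quotients a_0, a_1, ... (each step inverts the fractional part left over by the previous one):
  99 = 4*20 + 19, so a_0 = 4.
  20 = 1*19 + 1, so a_1 = 1.
  19 = 19*1 + 0, so a_2 = 19.
The remainder reaches 0 after 3 divisions, so the expansion has 3 partial quotients, read off in order.

[4; 1, 19]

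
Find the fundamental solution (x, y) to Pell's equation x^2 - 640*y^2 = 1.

(x, y) = (1039681, 41097)

First expand sqrt(640) as a continued fraction. With x_i = (sqrt(640) + m_i)/d_i and (m_0, d_0) = (0, 1): a_0 = floor(sqrt(640)) = 25, since 25^2 = 625 <= 640 < 676 = 26^2.
Iterate m_{i+1} = d_i*a_i - m_i, d_{i+1} = (640 - m_{i+1}^2)/d_i, a_{i+1} = floor((a_0 + m_{i+1})/d_{i+1}):
  m_1 = 1*25 - 0 = 25, d_1 = (640 - 25^2)/1 = 15/1 = 15, a_1 = floor((25 + 25)/15) = 3.
  m_2 = 15*3 - 25 = 20, d_2 = (640 - 20^2)/15 = 240/15 = 16, a_2 = floor((25 + 20)/16) = 2.
  m_3 = 16*2 - 20 = 12, d_3 = (640 - 12^2)/16 = 496/16 = 31, a_3 = floor((25 + 12)/31) = 1.
  m_4 = 31*1 - 12 = 19, d_4 = (640 - 19^2)/31 = 279/31 = 9, a_4 = floor((25 + 19)/9) = 4.
  m_5 = 9*4 - 19 = 17, d_5 = (640 - 17^2)/9 = 351/9 = 39, a_5 = floor((25 + 17)/39) = 1.
  m_6 = 39*1 - 17 = 22, d_6 = (640 - 22^2)/39 = 156/39 = 4, a_6 = floor((25 + 22)/4) = 11.
  m_7 = 4*11 - 22 = 22, d_7 = (640 - 22^2)/4 = 156/4 = 39, a_7 = floor((25 + 22)/39) = 1.
  m_8 = 39*1 - 22 = 17, d_8 = (640 - 17^2)/39 = 351/39 = 9, a_8 = floor((25 + 17)/9) = 4.
  m_9 = 9*4 - 17 = 19, d_9 = (640 - 19^2)/9 = 279/9 = 31, a_9 = floor((25 + 19)/31) = 1.
  m_10 = 31*1 - 19 = 12, d_10 = (640 - 12^2)/31 = 496/31 = 16, a_10 = floor((25 + 12)/16) = 2.
  m_11 = 16*2 - 12 = 20, d_11 = (640 - 20^2)/16 = 240/16 = 15, a_11 = floor((25 + 20)/15) = 3.
  m_12 = 15*3 - 20 = 25, d_12 = (640 - 25^2)/15 = 15/15 = 1, a_12 = floor((25 + 25)/1) = 50.
  m_13 = 1*50 - 25 = 25, d_13 = (640 - 25^2)/1 = 15/1 = 15: (m_13, d_13) = (m_1, d_1) = (25, 15), so from here the quotients repeat a_1, ..., a_12; the period length is 12.
So sqrt(640) = [25; (3, 2, 1, 4, 1, 11, 1, 4, 1, 2, 3, 50)] with period length k = 12.
k is even, so the fundamental solution of x^2 - 640y^2 = 1 is (p_{k-1}, q_{k-1}) = (p_11, q_11); compute convergents through index 11.
Convergents (p_i = a_i*p_{i-1} + p_{i-2}, q_i = a_i*q_{i-1} + q_{i-2} with p_{-2}=0, p_{-1}=1, q_{-2}=1, q_{-1}=0):
  i=0: a_0=25, p_0 = 25*1 + 0 = 25, q_0 = 25*0 + 1 = 1.
  i=1: a_1=3, p_1 = 3*25 + 1 = 76, q_1 = 3*1 + 0 = 3.
  i=2: a_2=2, p_2 = 2*76 + 25 = 177, q_2 = 2*3 + 1 = 7.
  i=3: a_3=1, p_3 = 1*177 + 76 = 253, q_3 = 1*7 + 3 = 10.
  i=4: a_4=4, p_4 = 4*253 + 177 = 1189, q_4 = 4*10 + 7 = 47.
  i=5: a_5=1, p_5 = 1*1189 + 253 = 1442, q_5 = 1*47 + 10 = 57.
  i=6: a_6=11, p_6 = 11*1442 + 1189 = 17051, q_6 = 11*57 + 47 = 674.
  i=7: a_7=1, p_7 = 1*17051 + 1442 = 18493, q_7 = 1*674 + 57 = 731.
  i=8: a_8=4, p_8 = 4*18493 + 17051 = 91023, q_8 = 4*731 + 674 = 3598.
  i=9: a_9=1, p_9 = 1*91023 + 18493 = 109516, q_9 = 1*3598 + 731 = 4329.
  i=10: a_10=2, p_10 = 2*109516 + 91023 = 310055, q_10 = 2*4329 + 3598 = 12256.
  i=11: a_11=3, p_11 = 3*310055 + 109516 = 1039681, q_11 = 3*12256 + 4329 = 41097.
Check: 1039681^2 - 640*41097^2 = 1080936581761 - 1080936581760 = 1, so (x, y) = (1039681, 41097) solves the equation, and by the theorem it is the least positive solution.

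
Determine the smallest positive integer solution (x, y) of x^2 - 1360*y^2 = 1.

First expand sqrt(1360) as a continued fraction. With x_i = (sqrt(1360) + m_i)/d_i and (m_0, d_0) = (0, 1): a_0 = floor(sqrt(1360)) = 36, since 36^2 = 1296 <= 1360 < 1369 = 37^2.
Iterate m_{i+1} = d_i*a_i - m_i, d_{i+1} = (1360 - m_{i+1}^2)/d_i, a_{i+1} = floor((a_0 + m_{i+1})/d_{i+1}):
  m_1 = 1*36 - 0 = 36, d_1 = (1360 - 36^2)/1 = 64/1 = 64, a_1 = floor((36 + 36)/64) = 1.
  m_2 = 64*1 - 36 = 28, d_2 = (1360 - 28^2)/64 = 576/64 = 9, a_2 = floor((36 + 28)/9) = 7.
  m_3 = 9*7 - 28 = 35, d_3 = (1360 - 35^2)/9 = 135/9 = 15, a_3 = floor((36 + 35)/15) = 4.
  m_4 = 15*4 - 35 = 25, d_4 = (1360 - 25^2)/15 = 735/15 = 49, a_4 = floor((36 + 25)/49) = 1.
  m_5 = 49*1 - 25 = 24, d_5 = (1360 - 24^2)/49 = 784/49 = 16, a_5 = floor((36 + 24)/16) = 3.
  m_6 = 16*3 - 24 = 24, d_6 = (1360 - 24^2)/16 = 784/16 = 49, a_6 = floor((36 + 24)/49) = 1.
  m_7 = 49*1 - 24 = 25, d_7 = (1360 - 25^2)/49 = 735/49 = 15, a_7 = floor((36 + 25)/15) = 4.
  m_8 = 15*4 - 25 = 35, d_8 = (1360 - 35^2)/15 = 135/15 = 9, a_8 = floor((36 + 35)/9) = 7.
  m_9 = 9*7 - 35 = 28, d_9 = (1360 - 28^2)/9 = 576/9 = 64, a_9 = floor((36 + 28)/64) = 1.
  m_10 = 64*1 - 28 = 36, d_10 = (1360 - 36^2)/64 = 64/64 = 1, a_10 = floor((36 + 36)/1) = 72.
  m_11 = 1*72 - 36 = 36, d_11 = (1360 - 36^2)/1 = 64/1 = 64: (m_11, d_11) = (m_1, d_1) = (36, 64), so from here the quotients repeat a_1, ..., a_10; the period length is 10.
So sqrt(1360) = [36; (1, 7, 4, 1, 3, 1, 4, 7, 1, 72)] with period length k = 10.
k is even, so the fundamental solution of x^2 - 1360y^2 = 1 is (p_{k-1}, q_{k-1}) = (p_9, q_9); compute convergents through index 9.
Convergents (p_i = a_i*p_{i-1} + p_{i-2}, q_i = a_i*q_{i-1} + q_{i-2} with p_{-2}=0, p_{-1}=1, q_{-2}=1, q_{-1}=0):
  i=0: a_0=36, p_0 = 36*1 + 0 = 36, q_0 = 36*0 + 1 = 1.
  i=1: a_1=1, p_1 = 1*36 + 1 = 37, q_1 = 1*1 + 0 = 1.
  i=2: a_2=7, p_2 = 7*37 + 36 = 295, q_2 = 7*1 + 1 = 8.
  i=3: a_3=4, p_3 = 4*295 + 37 = 1217, q_3 = 4*8 + 1 = 33.
  i=4: a_4=1, p_4 = 1*1217 + 295 = 1512, q_4 = 1*33 + 8 = 41.
  i=5: a_5=3, p_5 = 3*1512 + 1217 = 5753, q_5 = 3*41 + 33 = 156.
  i=6: a_6=1, p_6 = 1*5753 + 1512 = 7265, q_6 = 1*156 + 41 = 197.
  i=7: a_7=4, p_7 = 4*7265 + 5753 = 34813, q_7 = 4*197 + 156 = 944.
  i=8: a_8=7, p_8 = 7*34813 + 7265 = 250956, q_8 = 7*944 + 197 = 6805.
  i=9: a_9=1, p_9 = 1*250956 + 34813 = 285769, q_9 = 1*6805 + 944 = 7749.
Check: 285769^2 - 1360*7749^2 = 81663921361 - 81663921360 = 1, so (x, y) = (285769, 7749) solves the equation, and by the theorem it is the least positive solution.

(x, y) = (285769, 7749)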